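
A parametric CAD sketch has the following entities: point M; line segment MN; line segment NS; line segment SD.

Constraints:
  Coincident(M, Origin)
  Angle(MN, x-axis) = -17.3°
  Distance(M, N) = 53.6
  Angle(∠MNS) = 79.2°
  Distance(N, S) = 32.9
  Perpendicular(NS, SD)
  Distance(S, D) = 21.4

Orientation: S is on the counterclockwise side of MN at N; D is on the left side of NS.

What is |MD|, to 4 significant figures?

38.72

M is at the origin; MN runs at -17.3° with length 53.6, so N = 53.6·(cos -17.3°, sin -17.3°) = (51.18, -15.94). ∠MNS = 79.2°, so NS runs at -17.3° + (180° − 79.2°) = 83.50° from the x-axis; with |NS| = 32.9, S = N + 32.9·(cos 83.50°, sin 83.50°) = (54.90, 16.75). NS is perpendicular to SD; with |SD| = 21.4 on the left of NS, D = S + 21.4·(-0.9936, 0.1132) = (33.64, 19.17). Then |MD| = |D − M| = 38.72.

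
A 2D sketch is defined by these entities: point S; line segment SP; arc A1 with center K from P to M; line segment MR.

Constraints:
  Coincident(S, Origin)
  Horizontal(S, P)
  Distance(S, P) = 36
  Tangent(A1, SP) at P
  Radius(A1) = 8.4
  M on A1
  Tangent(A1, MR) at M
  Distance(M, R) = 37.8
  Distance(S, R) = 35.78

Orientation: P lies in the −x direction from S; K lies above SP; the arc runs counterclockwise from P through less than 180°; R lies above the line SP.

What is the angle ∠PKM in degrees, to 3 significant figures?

55.8°

S is at the origin; S and P share the same y with |SP| = 36.0 and P on the −x side, so P = (-36.0, 0.00). The tangent condition forces KP to be normal to SP, so K = P + (0, 8.4) = (-36.0, 8.40). Since KM ⟂ MR (tangency), |KR| = √(8.4² + 37.8²) = 38.7 regardless of where M sits on A1. So R lies on both circle(S, 35.78) and circle(K, 38.7); the above-SP intersection is R = (-7.79, 34.9). M is the foot of the tangent from R: M = (-29.1, 3.67).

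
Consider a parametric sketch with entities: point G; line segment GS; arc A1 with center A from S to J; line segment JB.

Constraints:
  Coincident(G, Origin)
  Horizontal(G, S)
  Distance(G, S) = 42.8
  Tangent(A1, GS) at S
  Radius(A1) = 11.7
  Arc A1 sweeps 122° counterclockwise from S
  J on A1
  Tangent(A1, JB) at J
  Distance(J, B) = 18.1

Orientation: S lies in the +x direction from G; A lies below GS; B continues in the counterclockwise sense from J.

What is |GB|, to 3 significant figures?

53.9

G is at the origin; G and S share the same y with |GS| = 42.8 and S on the +x side, so S = (42.8, 0.00). Tangency of A1 to GS means the radius AS is perpendicular to GS, so A = S + (0, -11.7) = (42.8, -11.7). On A1, S sits at bearing 90° from A; a 122° counterclockwise sweep puts J at bearing 212°, so J = A + 11.7·(cos 212°, sin 212°) = (32.9, -17.9). Tangency of A1 to JB means the radius AJ is perpendicular to JB, so JB runs along (−sin 212°, cos 212°); with |JB| = 18.1, B = (42.5, -33.2). Then |GB| = |B − G| = 53.9.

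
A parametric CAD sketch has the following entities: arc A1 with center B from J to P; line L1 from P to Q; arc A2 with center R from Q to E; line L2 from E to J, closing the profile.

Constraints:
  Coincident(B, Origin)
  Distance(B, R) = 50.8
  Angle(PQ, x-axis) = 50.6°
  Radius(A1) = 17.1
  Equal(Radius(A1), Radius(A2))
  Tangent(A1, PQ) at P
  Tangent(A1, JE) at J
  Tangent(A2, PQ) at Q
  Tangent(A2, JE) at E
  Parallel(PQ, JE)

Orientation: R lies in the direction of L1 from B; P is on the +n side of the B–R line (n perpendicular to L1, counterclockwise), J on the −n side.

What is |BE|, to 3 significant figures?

53.6

The slot axis is L1's direction at 50.6°, so u = (cos 50.6°, sin 50.6°) = (0.635, 0.773) and n = (−sin 50.6°, cos 50.6°) = (-0.773, 0.635). B is at the origin and R lies 50.8 along u from B, so R = 50.8·u = (32.2, 39.3). Tangency of A1 to both parallel lines with radius 17.1 puts P and J at B ± 17.1·n: P = (-13.2, 10.9), J = (13.2, -10.9). Equal radii place Q and E the same way about R: Q = R + 17.1·n = (19.0, 50.1), E = R − 17.1·n = (45.5, 28.4). Then |BE| = |E − B| = 53.6.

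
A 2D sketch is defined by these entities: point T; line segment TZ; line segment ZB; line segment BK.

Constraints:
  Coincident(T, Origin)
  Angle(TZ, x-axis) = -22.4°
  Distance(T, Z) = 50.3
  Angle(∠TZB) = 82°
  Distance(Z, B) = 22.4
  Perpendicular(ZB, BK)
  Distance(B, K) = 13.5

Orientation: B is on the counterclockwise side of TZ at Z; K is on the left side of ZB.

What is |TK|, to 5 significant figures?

39.441

T is at the origin; TZ runs at -22.4° with length 50.3, so Z = 50.3·(cos -22.4°, sin -22.4°) = (46.505, -19.168). ∠TZB = 82.0°, so ZB runs at -22.4° + (180° − 82.0°) = 75.600° from the x-axis; with |ZB| = 22.4, B = Z + 22.4·(cos 75.600°, sin 75.600°) = (52.075, 2.5284). ZB is perpendicular to BK; with |BK| = 13.5 on the left of ZB, K = B + 13.5·(-0.96858, 0.24869) = (38.999, 5.8857). Then |TK| = |K − T| = 39.441.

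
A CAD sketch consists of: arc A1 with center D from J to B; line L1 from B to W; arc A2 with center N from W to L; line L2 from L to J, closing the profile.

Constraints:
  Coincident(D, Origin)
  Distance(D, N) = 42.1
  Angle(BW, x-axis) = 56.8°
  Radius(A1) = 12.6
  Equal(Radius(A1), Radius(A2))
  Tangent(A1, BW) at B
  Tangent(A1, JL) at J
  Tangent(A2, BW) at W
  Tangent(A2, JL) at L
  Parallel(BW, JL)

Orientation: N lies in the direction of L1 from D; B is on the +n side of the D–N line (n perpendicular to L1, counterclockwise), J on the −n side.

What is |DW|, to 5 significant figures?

43.945

Tangency of A1 to both parallel lines with radius 12.6 puts B and J at D ± 12.6·n: B = (-10.543, 6.8993), J = (10.543, -6.8993). Equal radii place W and L the same way about N: W = N + 12.6·n = (12.509, 42.127), L = N − 12.6·n = (33.596, 28.328). Then |DW| = |W − D| = 43.945.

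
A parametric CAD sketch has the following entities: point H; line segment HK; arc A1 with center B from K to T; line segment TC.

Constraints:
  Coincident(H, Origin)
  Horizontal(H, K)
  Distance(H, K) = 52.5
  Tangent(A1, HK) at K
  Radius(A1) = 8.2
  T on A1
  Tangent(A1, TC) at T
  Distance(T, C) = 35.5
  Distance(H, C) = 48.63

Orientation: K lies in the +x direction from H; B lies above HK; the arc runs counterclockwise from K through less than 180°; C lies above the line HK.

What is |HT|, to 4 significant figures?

59.61

H is at the origin; HK is horizontal with |HK| = 52.5 and K on the +x side, so K = (52.50, 0.000). Tangency of A1 to HK means the radius BK is perpendicular to HK, so B = K + (0, 8.2) = (52.50, 8.200). Since BT ⟂ TC (tangency), |BC| = √(8.2² + 35.5²) = 36.43 regardless of where T sits on A1. So C lies on both circle(H, 48.63) and circle(B, 36.43); the above-HK intersection is C = (30.91, 37.55). T is the foot of the tangent from C: T = (57.84, 14.42).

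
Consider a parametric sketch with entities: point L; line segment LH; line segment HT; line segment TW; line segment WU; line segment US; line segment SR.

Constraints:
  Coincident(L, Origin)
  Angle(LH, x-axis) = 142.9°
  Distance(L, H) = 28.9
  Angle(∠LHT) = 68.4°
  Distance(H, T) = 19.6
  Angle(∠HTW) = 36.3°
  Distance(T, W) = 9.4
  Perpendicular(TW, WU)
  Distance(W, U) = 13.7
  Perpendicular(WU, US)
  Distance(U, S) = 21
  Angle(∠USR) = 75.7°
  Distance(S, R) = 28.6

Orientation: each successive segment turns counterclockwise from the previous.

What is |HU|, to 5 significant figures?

6.7310

L is at the origin; LH runs at 142.9° with length 28.9, so H = (-23.050, 17.433). ∠LHT = 68.4° gives HT at -105.50° from the x-axis; with |HT| = 19.6, T = (-28.288, -1.4544). ∠HTW = 36.3° gives TW at 38.200° from the x-axis; with |TW| = 9.4, W = (-20.901, 4.3586). TW ⟂ WU, so WU runs at 128.20°; with |WU| = 13.7, U = (-29.373, 15.125). Then |HU| = |U − H| = 6.7310.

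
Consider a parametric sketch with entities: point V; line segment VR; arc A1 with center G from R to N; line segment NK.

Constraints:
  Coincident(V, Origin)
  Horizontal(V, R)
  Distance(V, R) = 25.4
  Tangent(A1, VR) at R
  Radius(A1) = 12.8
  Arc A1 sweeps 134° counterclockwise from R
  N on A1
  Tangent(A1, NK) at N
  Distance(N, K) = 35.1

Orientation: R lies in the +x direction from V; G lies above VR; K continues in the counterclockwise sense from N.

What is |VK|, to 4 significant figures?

48.04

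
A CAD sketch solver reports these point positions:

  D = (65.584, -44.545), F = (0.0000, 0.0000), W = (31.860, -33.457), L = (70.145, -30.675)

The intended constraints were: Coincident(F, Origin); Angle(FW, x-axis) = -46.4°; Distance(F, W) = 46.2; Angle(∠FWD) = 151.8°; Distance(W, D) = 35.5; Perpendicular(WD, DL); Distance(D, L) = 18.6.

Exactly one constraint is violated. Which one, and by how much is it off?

Distance(D, L) = 18.6 — off by 4.00.

F = (0.00, 0.00) ✓; FW at -46.40° ✓; |FW| = 46.20 ✓; ∠FWD = 151.8° ✓; |WD| = 35.50 ✓; ∠(WD, DL) = 90.00° ✓; |DL| = 14.60 ✗.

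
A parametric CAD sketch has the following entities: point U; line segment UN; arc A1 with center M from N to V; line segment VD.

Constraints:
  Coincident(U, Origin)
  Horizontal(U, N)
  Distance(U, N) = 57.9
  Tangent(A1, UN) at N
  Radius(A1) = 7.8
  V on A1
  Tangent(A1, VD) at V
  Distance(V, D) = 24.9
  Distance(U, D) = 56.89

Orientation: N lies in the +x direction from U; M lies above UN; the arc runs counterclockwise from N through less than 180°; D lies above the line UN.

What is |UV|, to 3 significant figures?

65.1

U is at the origin; U and N share the same y with |UN| = 57.9 and N on the +x side, so N = (57.9, 0.00). A1 meets UN tangentially, so MN is at right angles to UN, so M = N + (0, 7.8) = (57.9, 7.80). Since MV ⟂ VD (tangency), |MD| = √(7.8² + 24.9²) = 26.1 regardless of where V sits on A1. So D lies on both circle(U, 56.89) and circle(M, 26.1); the above-UN intersection is D = (47.3, 31.6). V is the foot of the tangent from D: V = (63.8, 13.0).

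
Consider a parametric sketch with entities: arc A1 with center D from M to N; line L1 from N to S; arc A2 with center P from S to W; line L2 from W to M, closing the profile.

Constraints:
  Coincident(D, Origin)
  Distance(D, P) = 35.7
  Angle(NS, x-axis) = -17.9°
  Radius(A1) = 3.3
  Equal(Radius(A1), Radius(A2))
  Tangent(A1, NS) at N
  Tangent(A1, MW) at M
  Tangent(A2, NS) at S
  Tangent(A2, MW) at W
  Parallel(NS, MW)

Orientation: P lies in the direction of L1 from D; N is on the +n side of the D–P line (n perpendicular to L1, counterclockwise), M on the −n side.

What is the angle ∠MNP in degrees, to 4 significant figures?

84.72°

D is at the origin and P lies 35.7 along u from D, so P = 35.7·u = (33.97, -10.97). Tangency of A1 to both parallel lines with radius 3.3 puts N and M at D ± 3.3·n: N = (1.014, 3.140), M = (-1.014, -3.140). Then cos ∠MNP = NM·NP / (|NM||NP|), giving 84.72°.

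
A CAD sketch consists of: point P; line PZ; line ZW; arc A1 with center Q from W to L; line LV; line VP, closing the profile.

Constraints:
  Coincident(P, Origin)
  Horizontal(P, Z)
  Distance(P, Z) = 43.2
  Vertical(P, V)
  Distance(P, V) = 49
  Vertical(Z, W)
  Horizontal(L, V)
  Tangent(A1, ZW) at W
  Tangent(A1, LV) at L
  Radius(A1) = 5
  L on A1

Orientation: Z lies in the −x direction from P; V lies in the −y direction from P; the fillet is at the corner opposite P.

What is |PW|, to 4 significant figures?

61.66

The virtual corner opposite P is at (-43.20, -49.00). A1 meets ZW tangentially, so QW is at right angles to ZW and tangency of A1 to LV means the radius QL is perpendicular to LV, with radius 5.0, so the center Q sits 5.0 in from both sides at Q = (-38.20, -44.00). That places the tangent points at W = (-43.20, -44.00) on ZW and L = (-38.20, -49.00) on LV. Then |PW| = |W − P| = 61.66.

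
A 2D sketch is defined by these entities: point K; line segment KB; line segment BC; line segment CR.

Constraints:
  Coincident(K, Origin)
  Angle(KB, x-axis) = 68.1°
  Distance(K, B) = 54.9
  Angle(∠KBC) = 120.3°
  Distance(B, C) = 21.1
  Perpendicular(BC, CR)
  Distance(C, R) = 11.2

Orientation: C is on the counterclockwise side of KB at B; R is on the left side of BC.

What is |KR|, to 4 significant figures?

60.76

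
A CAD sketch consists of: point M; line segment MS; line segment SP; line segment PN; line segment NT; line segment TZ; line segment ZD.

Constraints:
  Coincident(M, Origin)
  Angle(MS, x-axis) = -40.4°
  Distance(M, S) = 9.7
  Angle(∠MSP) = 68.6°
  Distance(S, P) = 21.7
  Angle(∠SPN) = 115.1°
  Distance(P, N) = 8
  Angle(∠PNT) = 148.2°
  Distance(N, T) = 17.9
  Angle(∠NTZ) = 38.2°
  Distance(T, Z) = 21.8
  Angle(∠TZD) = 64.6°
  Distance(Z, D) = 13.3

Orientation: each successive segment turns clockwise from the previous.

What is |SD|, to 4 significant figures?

25.34

∠NTZ = 38.2° gives TZ at -30.30° from the x-axis; with |TZ| = 21.8, Z = (-5.890, -6.104). ∠TZD = 64.6° gives ZD at -145.7° from the x-axis; with |ZD| = 13.3, D = (-16.88, -13.60). Then |SD| = |D − S| = 25.34.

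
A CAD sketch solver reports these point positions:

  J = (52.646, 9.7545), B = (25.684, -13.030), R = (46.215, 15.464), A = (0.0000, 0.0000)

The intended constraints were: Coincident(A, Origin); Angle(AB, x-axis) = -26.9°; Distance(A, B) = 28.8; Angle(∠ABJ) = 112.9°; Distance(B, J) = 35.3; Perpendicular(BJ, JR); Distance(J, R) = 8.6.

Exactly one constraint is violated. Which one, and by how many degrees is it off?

Perpendicular(BJ, JR) — off by 8.20°.

A = (0.00, 0.00) ✓; AB at -26.90° ✓; |AB| = 28.80 ✓; ∠ABJ = 112.9° ✓; |BJ| = 35.30 ✓; ∠(BJ, JR) = 98.20° ✗; |JR| = 8.600 ✓.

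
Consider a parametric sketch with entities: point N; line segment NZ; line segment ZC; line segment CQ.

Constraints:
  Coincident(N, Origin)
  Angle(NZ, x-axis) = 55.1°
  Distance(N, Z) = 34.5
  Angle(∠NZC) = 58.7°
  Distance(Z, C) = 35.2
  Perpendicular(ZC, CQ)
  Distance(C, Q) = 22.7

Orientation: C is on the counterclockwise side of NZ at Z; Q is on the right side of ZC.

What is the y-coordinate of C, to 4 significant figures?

30.51

N is at the origin; NZ runs at 55.1° with length 34.5, so Z = 34.5·(cos 55.1°, sin 55.1°) = (19.74, 28.30). ∠NZC = 58.7°, so ZC runs at 55.1° + (180° − 58.7°) = 176.4° from the x-axis; with |ZC| = 35.2, C = Z + 35.2·(cos 176.4°, sin 176.4°) = (-15.39, 30.51). So C.y = 30.51.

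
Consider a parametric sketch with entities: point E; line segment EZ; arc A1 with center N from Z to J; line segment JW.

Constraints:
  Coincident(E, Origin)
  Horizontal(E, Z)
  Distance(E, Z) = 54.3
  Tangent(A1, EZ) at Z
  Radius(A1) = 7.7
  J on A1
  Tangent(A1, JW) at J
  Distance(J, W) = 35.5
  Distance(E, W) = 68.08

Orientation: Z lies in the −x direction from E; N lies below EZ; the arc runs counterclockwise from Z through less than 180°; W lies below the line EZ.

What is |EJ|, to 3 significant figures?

62.5

E is at the origin; EZ is horizontal with |EZ| = 54.3 and Z on the −x side, so Z = (-54.3, 0.00). A1 meets EZ tangentially, so NZ is at right angles to EZ, so N = Z + (0, -7.7) = (-54.3, -7.70). Since NJ ⟂ JW (tangency), |NW| = √(7.7² + 35.5²) = 36.3 regardless of where J sits on A1. So W lies on both circle(E, 68.08) and circle(N, 36.3); the below-EZ intersection is W = (-52.0, -44.0). J is the foot of the tangent from W: J = (-61.7, -9.81).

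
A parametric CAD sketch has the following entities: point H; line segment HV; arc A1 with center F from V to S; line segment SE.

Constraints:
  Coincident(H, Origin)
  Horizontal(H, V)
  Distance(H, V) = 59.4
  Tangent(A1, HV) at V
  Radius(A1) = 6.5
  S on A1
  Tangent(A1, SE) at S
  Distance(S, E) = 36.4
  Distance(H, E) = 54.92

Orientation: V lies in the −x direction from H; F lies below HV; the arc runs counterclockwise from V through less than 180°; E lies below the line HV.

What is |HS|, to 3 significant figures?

65.1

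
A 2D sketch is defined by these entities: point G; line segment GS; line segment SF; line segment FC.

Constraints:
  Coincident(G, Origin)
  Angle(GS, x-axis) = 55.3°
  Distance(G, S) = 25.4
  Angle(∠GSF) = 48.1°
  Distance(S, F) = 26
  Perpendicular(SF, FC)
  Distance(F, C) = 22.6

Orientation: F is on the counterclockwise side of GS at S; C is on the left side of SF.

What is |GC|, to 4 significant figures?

9.763

∠GSF = 48.1°, so SF runs at 55.3° + (180° − 48.1°) = 187.2° from the x-axis; with |SF| = 26.0, F = S + 26.0·(cos 187.2°, sin 187.2°) = (-11.34, 17.62). SF is perpendicular to FC; with |FC| = 22.6 on the left of SF, C = F + 22.6·(0.1253, -0.9921) = (-8.503, -4.798). Then |GC| = |C − G| = 9.763.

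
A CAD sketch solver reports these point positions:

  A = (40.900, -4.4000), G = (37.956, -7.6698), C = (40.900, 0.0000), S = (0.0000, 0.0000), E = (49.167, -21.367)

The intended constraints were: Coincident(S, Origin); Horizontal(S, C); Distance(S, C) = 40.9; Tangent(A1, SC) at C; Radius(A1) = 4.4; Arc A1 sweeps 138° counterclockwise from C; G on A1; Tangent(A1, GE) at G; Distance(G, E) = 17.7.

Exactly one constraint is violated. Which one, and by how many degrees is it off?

Tangent(A1, GE) at G — off by 8.70°.

S = (0.00, 0.00) ✓; S.y = 0.00, C.y = 0.00 ✓; |SC| = 40.90 ✓; ∠(AC, CS) = 90.00° ✓; |AC| = 4.400 ✓; bearing(A→G) − bearing(A→C) = 138.0° ✓; |AG| = 4.400 ✓; ∠(AG, GE) = 98.70° ✗; |GE| = 17.70 ✓.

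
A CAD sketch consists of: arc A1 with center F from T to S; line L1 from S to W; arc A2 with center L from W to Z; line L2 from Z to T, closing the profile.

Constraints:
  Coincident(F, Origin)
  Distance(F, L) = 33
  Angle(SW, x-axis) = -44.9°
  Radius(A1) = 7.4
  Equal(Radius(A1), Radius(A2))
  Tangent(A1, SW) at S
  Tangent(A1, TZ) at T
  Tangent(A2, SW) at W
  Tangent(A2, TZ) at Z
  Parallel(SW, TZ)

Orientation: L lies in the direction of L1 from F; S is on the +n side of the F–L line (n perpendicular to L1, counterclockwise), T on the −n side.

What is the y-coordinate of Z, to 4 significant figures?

-28.54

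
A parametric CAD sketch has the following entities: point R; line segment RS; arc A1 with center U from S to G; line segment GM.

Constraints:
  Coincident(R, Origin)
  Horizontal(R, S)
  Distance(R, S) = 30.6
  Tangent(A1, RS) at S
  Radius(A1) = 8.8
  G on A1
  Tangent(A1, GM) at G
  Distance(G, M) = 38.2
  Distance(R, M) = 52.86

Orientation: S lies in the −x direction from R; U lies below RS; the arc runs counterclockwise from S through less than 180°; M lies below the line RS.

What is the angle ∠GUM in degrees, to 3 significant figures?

77.0°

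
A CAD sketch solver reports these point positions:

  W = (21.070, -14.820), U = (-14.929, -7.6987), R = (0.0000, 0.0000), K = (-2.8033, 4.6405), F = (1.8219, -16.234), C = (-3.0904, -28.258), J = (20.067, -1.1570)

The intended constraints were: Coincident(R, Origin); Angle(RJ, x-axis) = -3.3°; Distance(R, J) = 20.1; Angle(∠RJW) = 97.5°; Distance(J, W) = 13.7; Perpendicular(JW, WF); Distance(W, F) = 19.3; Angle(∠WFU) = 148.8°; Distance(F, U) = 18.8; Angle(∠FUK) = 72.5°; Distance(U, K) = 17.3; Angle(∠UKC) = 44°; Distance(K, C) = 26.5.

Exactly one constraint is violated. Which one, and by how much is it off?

Distance(K, C) = 26.5 — off by 6.40.

R = (0.00, 0.00) ✓; RJ at -3.300° ✓; |RJ| = 20.10 ✓; ∠RJW = 97.50° ✓; |JW| = 13.70 ✓; ∠(JW, WF) = 90.00° ✓; |WF| = 19.30 ✓; ∠WFU = 148.8° ✓; |FU| = 18.80 ✓; ∠FUK = 72.50° ✓; |UK| = 17.30 ✓; ∠UKC = 44.00° ✓; |KC| = 32.90 ✗.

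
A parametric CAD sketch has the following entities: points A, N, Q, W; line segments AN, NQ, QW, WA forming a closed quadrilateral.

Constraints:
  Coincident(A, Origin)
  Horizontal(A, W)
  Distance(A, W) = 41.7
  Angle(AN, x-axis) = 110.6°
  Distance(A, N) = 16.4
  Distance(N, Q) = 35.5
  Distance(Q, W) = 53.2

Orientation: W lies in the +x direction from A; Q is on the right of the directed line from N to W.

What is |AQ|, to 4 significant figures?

21.48

Checks: |NQ| = 35.50 ✓; |QW| = 53.20 ✓.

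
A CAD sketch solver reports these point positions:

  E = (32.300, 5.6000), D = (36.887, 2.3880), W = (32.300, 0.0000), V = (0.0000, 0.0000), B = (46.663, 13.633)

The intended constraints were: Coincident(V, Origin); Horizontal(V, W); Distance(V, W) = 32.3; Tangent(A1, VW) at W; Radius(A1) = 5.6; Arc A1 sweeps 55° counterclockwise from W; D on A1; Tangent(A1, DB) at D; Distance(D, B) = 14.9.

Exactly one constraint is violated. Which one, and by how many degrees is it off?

Tangent(A1, DB) at D — off by 6.00°.

V = (0.00, 0.00) ✓; V.y = 0.00, W.y = 0.00 ✓; |VW| = 32.30 ✓; ∠(EW, WV) = 90.00° ✓; |EW| = 5.600 ✓; bearing(E→D) − bearing(E→W) = 55.00° ✓; |ED| = 5.600 ✓; ∠(ED, DB) = 96.00° ✗; |DB| = 14.90 ✓.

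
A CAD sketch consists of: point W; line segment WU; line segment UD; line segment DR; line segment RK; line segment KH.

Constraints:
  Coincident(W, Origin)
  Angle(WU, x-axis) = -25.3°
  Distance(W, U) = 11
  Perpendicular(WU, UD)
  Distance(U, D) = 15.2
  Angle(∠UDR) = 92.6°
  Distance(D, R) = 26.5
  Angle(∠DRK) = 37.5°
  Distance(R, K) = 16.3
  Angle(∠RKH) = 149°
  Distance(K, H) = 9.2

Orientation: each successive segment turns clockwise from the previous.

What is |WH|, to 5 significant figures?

7.5330

W is at the origin; WU runs at -25.3° with length 11.0, so U = (9.9449, -4.7009). WU ⟂ UD, so UD runs at -115.30°; with |UD| = 15.2, D = (3.4491, -18.443). ∠UDR = 92.6° gives DR at 157.30° from the x-axis; with |DR| = 26.5, R = (-20.998, -8.2165). ∠DRK = 37.5° gives RK at 14.800° from the x-axis; with |RK| = 16.3, K = (-5.2390, -4.0527). ∠RKH = 149.0° gives KH at -16.200° from the x-axis; with |KH| = 9.2, H = (3.5957, -6.6194). Then |WH| = |H − W| = 7.5330.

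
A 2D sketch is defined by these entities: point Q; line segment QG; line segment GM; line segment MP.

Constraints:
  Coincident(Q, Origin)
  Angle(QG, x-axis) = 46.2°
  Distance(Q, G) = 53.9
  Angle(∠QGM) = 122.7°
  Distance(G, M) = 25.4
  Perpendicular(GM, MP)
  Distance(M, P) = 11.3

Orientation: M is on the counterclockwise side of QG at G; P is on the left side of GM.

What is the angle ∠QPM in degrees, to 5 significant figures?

121.99°

Q is at the origin; QG runs at 46.2° with length 53.9, so G = 53.9·(cos 46.2°, sin 46.2°) = (37.307, 38.903). ∠QGM = 122.7°, so GM runs at 46.2° + (180° − 122.7°) = 103.50° from the x-axis; with |GM| = 25.4, M = G + 25.4·(cos 103.50°, sin 103.50°) = (31.377, 63.601). GM ⟂ MP; with |MP| = 11.3 on the left of GM, P = M + 11.3·(-0.97237, -0.23345) = (20.389, 60.963). Then cos ∠QPM = PQ·PM / (|PQ||PM|), giving 121.99°.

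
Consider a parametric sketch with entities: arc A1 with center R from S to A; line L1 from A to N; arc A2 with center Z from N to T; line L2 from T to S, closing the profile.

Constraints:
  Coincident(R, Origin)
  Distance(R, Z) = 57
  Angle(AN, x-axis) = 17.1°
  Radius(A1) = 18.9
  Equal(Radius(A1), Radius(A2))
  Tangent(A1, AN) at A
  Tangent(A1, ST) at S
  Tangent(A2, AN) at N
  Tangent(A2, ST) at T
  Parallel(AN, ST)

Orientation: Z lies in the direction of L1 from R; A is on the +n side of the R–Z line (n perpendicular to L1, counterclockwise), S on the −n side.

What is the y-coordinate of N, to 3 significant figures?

34.8

The slot axis is L1's direction at 17.1°, so u = (cos 17.1°, sin 17.1°) = (0.956, 0.294) and n = (−sin 17.1°, cos 17.1°) = (-0.294, 0.956). R is at the origin and Z lies 57.0 along u from R, so Z = 57.0·u = (54.5, 16.8). Tangency of A1 to both parallel lines with radius 18.9 puts A and S at R ± 18.9·n: A = (-5.56, 18.1), S = (5.56, -18.1). Equal radii place N and T the same way about Z: N = Z + 18.9·n = (48.9, 34.8), T = Z − 18.9·n = (60.0, -1.30). So N.y = 34.8.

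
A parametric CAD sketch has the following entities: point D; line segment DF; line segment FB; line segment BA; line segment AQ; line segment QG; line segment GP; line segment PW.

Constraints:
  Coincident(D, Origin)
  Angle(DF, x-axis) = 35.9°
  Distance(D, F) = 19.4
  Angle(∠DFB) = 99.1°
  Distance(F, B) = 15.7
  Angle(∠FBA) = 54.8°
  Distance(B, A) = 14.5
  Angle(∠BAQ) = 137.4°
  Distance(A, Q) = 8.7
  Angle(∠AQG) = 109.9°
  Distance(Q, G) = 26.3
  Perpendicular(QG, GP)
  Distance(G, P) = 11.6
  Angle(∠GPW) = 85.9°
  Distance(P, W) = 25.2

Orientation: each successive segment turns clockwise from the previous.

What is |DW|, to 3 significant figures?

15.1

D is at the origin; DF runs at 35.9° with length 19.4, so F = (15.7, 11.4). ∠DFB = 99.1° gives FB at -45.0° from the x-axis; with |FB| = 15.7, B = (26.8, 0.274). ∠FBA = 54.8° gives BA at -170° from the x-axis; with |BA| = 14.5, A = (12.5, -2.19). ∠BAQ = 137.4° gives AQ at 147° from the x-axis; with |AQ| = 8.7, Q = (5.22, 2.52). ∠AQG = 109.9° gives QG at 77.1° from the x-axis; with |QG| = 26.3, G = (11.1, 28.2). The perpendicularity gives GP at right angles to QG, so GP runs at -12.9°; with |GP| = 11.6, P = (22.4, 25.6). ∠GPW = 85.9° gives PW at -107° from the x-axis; with |PW| = 25.2, W = (15.0, 1.47). Then |DW| = |W − D| = 15.1.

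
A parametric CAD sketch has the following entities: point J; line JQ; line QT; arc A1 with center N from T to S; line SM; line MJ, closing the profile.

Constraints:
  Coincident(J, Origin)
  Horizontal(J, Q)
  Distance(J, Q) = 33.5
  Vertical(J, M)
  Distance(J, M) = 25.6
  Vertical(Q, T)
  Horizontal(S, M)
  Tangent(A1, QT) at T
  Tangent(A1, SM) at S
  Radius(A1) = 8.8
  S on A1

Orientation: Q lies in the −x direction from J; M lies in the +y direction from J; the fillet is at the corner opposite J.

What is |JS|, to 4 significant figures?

35.57

J is at the origin; JQ is horizontal with |JQ| = 33.5 and Q on the −x side, so Q = (-33.50, 0.000). JM is vertical with |JM| = 25.6 and M on the +y side, so M = (0.000, 25.60). The virtual corner opposite J is at (-33.50, 25.60). Since A1 is tangent to QT there, NT ⟂ QT and tangency of A1 to SM means the radius NS is perpendicular to SM, with radius 8.8, so the center N sits 8.8 in from both sides at N = (-24.70, 16.80). That places the tangent points at T = (-33.50, 16.80) on QT and S = (-24.70, 25.60) on SM. Then |JS| = |S − J| = 35.57.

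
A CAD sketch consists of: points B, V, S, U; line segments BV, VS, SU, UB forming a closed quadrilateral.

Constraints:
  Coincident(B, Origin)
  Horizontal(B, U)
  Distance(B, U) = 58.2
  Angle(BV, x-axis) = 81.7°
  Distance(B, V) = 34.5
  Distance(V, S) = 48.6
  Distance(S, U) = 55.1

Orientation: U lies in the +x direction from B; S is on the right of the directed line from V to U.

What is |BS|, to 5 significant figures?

15.312

Checks: |VS| = 48.60 ✓; |SU| = 55.10 ✓.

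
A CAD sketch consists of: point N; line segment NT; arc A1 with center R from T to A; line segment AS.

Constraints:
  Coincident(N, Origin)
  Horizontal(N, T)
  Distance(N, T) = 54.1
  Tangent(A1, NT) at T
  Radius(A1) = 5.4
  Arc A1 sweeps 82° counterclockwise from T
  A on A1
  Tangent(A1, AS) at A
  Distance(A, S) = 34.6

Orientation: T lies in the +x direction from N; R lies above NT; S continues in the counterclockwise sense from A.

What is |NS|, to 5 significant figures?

75.125

On A1, T sits at bearing -90° from R; an 82° counterclockwise sweep puts A at bearing -8°, so A = R + 5.4·(cos -8°, sin -8°) = (59.447, 4.6485). Tangency of A1 to AS means the radius RA is perpendicular to AS, so AS runs along (−sin -8°, cos -8°); with |AS| = 34.6, S = (64.263, 38.912). Then |NS| = |S − N| = 75.125.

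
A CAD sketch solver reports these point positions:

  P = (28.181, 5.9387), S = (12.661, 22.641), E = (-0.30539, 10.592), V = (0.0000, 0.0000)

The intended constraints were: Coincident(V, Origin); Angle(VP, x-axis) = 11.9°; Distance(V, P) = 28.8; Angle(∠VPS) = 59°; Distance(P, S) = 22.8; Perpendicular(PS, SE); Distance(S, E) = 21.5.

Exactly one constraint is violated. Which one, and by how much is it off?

Distance(S, E) = 21.5 — off by 3.80.

V = (0.00, 0.00) ✓; VP at 11.90° ✓; |VP| = 28.80 ✓; ∠VPS = 59.00° ✓; |PS| = 22.80 ✓; ∠(PS, SE) = 90.00° ✓; |SE| = 17.70 ✗.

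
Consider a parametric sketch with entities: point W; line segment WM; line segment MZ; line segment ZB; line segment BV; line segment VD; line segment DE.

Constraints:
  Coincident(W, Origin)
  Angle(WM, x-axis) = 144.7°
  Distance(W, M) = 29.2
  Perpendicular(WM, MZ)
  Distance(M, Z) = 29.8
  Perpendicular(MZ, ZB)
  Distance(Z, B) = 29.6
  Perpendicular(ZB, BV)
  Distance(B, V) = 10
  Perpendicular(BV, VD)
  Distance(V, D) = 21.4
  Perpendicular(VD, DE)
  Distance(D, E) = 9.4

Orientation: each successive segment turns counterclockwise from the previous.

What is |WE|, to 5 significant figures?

35.967

W is at the origin; WM runs at 144.7° with length 29.2, so M = (-23.831, 16.873). The perpendicularity gives MZ at right angles to WM, so MZ runs at -125.30°; with |MZ| = 29.8, Z = (-41.051, -7.4475). MZ ⟂ ZB, so ZB runs at -35.300°; with |ZB| = 29.6, B = (-16.894, -24.552). ZB ⟂ BV, so BV runs at 54.700°; with |BV| = 10.0, V = (-11.115, -16.391). BV is perpendicular to VD, so VD runs at 144.70°; with |VD| = 21.4, D = (-28.580, -4.0245). VD ⟂ DE, so DE runs at -125.30°; with |DE| = 9.4, E = (-34.012, -11.696). Then |WE| = |E − W| = 35.967.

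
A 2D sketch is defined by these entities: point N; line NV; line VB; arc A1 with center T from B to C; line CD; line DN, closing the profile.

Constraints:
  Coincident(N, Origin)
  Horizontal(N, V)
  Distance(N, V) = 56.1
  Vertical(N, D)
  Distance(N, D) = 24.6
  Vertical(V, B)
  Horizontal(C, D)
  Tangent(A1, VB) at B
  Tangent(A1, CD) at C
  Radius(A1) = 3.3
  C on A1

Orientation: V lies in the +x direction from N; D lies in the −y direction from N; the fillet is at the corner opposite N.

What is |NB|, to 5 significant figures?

60.007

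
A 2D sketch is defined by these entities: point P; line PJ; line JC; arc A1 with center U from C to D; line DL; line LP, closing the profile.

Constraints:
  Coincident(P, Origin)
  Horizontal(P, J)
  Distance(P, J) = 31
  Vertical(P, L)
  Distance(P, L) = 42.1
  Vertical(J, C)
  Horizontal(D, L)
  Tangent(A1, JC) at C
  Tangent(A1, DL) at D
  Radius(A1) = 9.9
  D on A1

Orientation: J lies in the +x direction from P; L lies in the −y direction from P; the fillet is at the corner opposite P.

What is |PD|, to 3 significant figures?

47.1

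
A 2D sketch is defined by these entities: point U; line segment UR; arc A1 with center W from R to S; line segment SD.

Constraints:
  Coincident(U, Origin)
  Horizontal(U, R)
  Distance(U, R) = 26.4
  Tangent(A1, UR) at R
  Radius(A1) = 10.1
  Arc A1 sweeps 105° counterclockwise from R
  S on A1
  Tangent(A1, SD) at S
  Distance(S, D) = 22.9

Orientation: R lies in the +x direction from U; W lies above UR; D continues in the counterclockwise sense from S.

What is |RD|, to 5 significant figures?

35.044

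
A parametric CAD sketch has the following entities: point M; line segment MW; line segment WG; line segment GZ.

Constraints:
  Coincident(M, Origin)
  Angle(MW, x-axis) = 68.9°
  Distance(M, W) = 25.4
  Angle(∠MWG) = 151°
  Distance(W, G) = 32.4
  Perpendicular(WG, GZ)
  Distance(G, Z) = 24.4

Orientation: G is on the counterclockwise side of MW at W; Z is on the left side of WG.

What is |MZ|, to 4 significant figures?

55.94

M is at the origin; MW runs at 68.9° with length 25.4, so W = 25.4·(cos 68.9°, sin 68.9°) = (9.144, 23.70). ∠MWG = 151.0°, so WG runs at 68.9° + (180° − 151.0°) = 97.90° from the x-axis; with |WG| = 32.4, G = W + 32.4·(cos 97.90°, sin 97.90°) = (4.691, 55.79). WG is perpendicular to GZ; with |GZ| = 24.4 on the left of WG, Z = G + 24.4·(-0.9905, -0.1374) = (-19.48, 52.44). Then |MZ| = |Z − M| = 55.94.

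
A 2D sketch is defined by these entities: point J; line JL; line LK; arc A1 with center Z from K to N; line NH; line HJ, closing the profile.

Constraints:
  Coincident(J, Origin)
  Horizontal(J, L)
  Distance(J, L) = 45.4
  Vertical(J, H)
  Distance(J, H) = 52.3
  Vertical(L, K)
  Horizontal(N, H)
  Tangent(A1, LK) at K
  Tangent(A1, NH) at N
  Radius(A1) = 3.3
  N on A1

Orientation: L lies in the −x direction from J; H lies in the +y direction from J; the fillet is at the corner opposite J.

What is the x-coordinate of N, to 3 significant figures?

-42.1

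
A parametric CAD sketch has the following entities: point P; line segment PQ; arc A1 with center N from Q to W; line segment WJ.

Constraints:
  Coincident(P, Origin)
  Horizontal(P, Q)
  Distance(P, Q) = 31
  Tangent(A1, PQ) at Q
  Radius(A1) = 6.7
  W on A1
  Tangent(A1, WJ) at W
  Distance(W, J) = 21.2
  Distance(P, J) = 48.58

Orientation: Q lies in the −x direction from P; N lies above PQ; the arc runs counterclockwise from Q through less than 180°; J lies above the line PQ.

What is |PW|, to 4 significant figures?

28.42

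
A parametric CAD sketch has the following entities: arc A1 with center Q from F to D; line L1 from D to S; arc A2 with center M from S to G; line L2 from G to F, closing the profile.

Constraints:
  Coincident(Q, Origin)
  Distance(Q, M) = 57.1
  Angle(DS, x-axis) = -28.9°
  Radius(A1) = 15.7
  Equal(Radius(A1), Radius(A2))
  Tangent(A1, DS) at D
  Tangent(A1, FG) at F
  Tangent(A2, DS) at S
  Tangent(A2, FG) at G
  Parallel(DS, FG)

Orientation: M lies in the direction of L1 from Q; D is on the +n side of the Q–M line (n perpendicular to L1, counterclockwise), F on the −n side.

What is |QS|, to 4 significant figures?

59.22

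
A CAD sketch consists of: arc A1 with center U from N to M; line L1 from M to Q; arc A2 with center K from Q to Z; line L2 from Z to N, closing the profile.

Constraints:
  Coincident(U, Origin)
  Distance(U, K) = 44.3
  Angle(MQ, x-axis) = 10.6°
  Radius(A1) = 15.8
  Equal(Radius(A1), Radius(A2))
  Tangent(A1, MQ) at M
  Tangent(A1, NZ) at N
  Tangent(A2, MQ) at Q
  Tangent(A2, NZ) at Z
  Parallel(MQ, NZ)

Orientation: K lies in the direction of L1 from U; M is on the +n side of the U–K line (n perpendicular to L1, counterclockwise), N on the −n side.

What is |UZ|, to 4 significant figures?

47.03

Tangency of A1 to both parallel lines with radius 15.8 puts M and N at U ± 15.8·n: M = (-2.906, 15.53), N = (2.906, -15.53). Equal radii place Q and Z the same way about K: Q = K + 15.8·n = (40.64, 23.68), Z = K − 15.8·n = (46.45, -7.381). Then |UZ| = |Z − U| = 47.03.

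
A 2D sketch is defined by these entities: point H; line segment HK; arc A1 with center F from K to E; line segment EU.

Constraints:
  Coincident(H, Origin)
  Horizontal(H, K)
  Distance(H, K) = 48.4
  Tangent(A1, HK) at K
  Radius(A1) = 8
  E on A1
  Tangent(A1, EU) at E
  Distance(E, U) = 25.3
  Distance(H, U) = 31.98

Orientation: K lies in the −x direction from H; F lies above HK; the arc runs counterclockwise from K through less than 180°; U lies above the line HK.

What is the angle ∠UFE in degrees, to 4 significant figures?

72.45°

Checks: |FE| = 8.000 ✓; ∠(FE, EU) = 90.00° ✓; |EU| = 25.30 ✓; |HU| = 31.98 ✓.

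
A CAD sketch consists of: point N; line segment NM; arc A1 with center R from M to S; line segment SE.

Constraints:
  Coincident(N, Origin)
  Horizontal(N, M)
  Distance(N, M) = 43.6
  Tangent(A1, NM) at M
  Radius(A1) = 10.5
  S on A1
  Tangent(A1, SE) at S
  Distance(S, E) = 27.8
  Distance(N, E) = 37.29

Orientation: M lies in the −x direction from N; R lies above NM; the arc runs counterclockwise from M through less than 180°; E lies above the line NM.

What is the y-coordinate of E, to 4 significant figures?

30.43

Checks: |RS| = 10.50 ✓; ∠(RS, SE) = 90.00° ✓; |SE| = 27.80 ✓; |NE| = 37.29 ✓.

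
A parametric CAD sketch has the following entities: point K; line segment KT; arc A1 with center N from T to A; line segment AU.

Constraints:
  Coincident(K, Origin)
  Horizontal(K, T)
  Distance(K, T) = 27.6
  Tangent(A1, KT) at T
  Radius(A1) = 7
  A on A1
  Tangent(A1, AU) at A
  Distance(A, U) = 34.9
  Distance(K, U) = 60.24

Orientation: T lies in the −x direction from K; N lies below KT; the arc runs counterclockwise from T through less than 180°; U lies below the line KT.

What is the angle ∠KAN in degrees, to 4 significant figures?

31.25°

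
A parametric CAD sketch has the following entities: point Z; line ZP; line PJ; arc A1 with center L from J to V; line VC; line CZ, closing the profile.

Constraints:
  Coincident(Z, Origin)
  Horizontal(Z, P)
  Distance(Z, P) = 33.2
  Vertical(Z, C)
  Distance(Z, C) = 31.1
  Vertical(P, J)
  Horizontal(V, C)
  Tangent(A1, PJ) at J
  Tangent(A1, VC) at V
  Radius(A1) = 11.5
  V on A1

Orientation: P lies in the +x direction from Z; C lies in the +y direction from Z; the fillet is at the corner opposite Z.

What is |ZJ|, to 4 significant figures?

38.55

Z is at the origin; ZP is horizontal with |ZP| = 33.2 and P on the +x side, so P = (33.20, 0.000). Z and C share the same x with |ZC| = 31.1 and C on the +y side, so C = (0.000, 31.10). The virtual corner opposite Z is at (33.20, 31.10). Since A1 is tangent to PJ there, LJ ⟂ PJ and tangency of A1 to VC means the radius LV is perpendicular to VC, with radius 11.5, so the center L sits 11.5 in from both sides at L = (21.70, 19.60). That places the tangent points at J = (33.20, 19.60) on PJ and V = (21.70, 31.10) on VC. Then |ZJ| = |J − Z| = 38.55.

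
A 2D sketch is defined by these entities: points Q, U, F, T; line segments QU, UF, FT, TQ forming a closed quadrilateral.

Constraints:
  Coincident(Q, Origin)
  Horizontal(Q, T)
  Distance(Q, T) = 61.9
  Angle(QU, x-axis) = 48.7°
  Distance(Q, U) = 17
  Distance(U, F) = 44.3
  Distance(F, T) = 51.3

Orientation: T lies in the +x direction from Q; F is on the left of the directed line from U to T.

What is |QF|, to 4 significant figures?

61.30

Q is at the origin; Q and T share the same y with |QT| = 61.9 and T in +x, so T = (61.9, 0). QU runs at 48.7° with |QU| = 17.0, so U = (11.22, 12.77). F is determined by |UF| = 44.3 and |FT| = 51.3 together: it lies at the intersection of circle(U, 44.3) and circle(T, 51.3). With |UT| = 52.26, the foot of the radical line on UT is 19.73 from U and the perpendicular offset is √(44.3² − 19.73²) = 39.66. Taking the left-of-UT solution: F = (40.04, 46.41).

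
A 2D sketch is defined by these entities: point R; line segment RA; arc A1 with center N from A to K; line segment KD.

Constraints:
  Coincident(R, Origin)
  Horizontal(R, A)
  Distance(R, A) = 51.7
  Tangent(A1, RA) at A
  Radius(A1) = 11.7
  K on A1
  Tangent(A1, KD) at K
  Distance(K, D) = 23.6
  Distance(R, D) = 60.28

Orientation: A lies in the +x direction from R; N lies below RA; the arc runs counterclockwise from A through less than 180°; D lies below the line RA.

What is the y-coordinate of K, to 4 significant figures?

-14.98

Checks: |RA| = 51.70 ✓; |NK| = 11.70 ✓; ∠(NK, KD) = 90.00° ✓; |KD| = 23.60 ✓; |RD| = 60.28 ✓.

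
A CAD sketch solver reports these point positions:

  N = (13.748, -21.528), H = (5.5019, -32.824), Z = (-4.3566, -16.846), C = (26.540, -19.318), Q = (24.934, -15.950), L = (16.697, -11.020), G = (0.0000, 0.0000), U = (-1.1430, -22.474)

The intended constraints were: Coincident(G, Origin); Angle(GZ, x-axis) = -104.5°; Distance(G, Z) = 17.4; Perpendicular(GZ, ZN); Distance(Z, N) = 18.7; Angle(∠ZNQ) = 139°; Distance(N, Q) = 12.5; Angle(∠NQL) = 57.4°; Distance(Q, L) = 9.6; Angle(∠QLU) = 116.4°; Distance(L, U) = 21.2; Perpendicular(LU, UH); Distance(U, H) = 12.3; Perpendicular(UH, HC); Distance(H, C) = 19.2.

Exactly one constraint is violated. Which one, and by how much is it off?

Distance(H, C) = 19.2 — off by 5.80.

G = (0.00, 0.00) ✓; GZ at -104.5° ✓; |GZ| = 17.40 ✓; ∠(GZ, ZN) = 90.00° ✓; |ZN| = 18.70 ✓; ∠ZNQ = 139.0° ✓; |NQ| = 12.50 ✓; ∠NQL = 57.40° ✓; |QL| = 9.600 ✓; ∠QLU = 116.4° ✓; |LU| = 21.20 ✓; ∠(LU, UH) = 90.00° ✓; |UH| = 12.30 ✓; ∠(UH, HC) = 90.00° ✓; |HC| = 25.00 ✗.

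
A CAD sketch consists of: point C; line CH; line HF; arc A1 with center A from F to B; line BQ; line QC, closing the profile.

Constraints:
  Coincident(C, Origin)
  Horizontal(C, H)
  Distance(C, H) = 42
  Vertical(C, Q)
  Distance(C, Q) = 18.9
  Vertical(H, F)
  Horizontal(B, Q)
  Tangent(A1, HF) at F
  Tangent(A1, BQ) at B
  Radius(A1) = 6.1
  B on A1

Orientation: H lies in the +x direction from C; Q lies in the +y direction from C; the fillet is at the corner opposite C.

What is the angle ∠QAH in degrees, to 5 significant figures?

125.12°

CQ is vertical with |CQ| = 18.9 and Q on the +y side, so Q = (0.0000, 18.900). The virtual corner opposite C is at (42.000, 18.900). A1 meets HF tangentially, so AF is at right angles to HF and the tangent condition forces AB to be normal to BQ, with radius 6.1, so the center A sits 6.1 in from both sides at A = (35.900, 12.800). Then cos ∠QAH = AQ·AH / (|AQ||AH|), giving 125.12°.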